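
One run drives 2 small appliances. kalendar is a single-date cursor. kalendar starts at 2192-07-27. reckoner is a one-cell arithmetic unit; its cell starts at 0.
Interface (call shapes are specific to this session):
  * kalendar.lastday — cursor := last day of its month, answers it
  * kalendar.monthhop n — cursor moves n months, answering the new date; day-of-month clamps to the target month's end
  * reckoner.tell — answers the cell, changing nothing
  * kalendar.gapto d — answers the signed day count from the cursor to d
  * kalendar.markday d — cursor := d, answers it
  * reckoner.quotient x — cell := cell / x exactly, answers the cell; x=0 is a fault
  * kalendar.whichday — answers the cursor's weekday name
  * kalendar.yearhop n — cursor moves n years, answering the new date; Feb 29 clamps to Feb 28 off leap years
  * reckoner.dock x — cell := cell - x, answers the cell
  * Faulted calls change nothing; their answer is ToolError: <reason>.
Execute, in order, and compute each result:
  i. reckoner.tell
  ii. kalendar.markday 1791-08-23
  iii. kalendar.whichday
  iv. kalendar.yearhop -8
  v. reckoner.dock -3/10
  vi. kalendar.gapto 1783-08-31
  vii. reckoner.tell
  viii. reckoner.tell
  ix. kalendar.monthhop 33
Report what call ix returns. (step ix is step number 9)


Act: reckoner.tell[]
Obs: 0
Act: kalendar.markday[d: 1791-08-23]
Obs: 1791-08-23
Act: kalendar.whichday[]
Obs: Tuesday
Act: kalendar.yearhop[n: -8]
Obs: 1783-08-23
Act: reckoner.dock[x: -3/10]
Obs: 3/10
Act: kalendar.gapto[d: 1783-08-31]
Obs: 8
Act: reckoner.tell[]
Obs: 3/10
Act: reckoner.tell[]
Obs: 3/10
Act: kalendar.monthhop[n: 33]
Obs: 1786-05-23

Answer: 1786-05-23


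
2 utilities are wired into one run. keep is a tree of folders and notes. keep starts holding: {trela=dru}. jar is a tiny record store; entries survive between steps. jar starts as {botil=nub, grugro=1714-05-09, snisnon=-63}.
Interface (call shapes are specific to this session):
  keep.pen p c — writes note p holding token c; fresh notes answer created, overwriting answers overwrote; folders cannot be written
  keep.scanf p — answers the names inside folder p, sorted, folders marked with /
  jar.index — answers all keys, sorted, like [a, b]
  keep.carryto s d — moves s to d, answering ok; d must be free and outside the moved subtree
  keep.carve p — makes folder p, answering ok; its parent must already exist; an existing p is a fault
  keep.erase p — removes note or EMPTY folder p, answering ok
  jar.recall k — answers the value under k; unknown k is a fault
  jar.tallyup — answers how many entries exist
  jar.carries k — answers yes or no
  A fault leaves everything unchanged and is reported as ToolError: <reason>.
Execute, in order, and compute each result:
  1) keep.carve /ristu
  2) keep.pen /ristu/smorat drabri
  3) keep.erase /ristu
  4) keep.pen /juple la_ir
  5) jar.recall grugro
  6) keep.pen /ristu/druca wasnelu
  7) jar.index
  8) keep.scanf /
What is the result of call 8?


Answer: [juple, ristu/, trela]

Derivation:
CALL carve[p='/ristu']
RET  ok
CALL pen[p='/ristu/smorat'; c='drabri']
RET  created
CALL erase[p='/ristu']
RET  ToolError: not empty
CALL pen[p='/juple'; c='la_ir']
RET  created
CALL recall[k='grugro']
RET  1714-05-09
CALL pen[p='/ristu/druca'; c='wasnelu']
RET  created
CALL index[]
RET  [botil, grugro, snisnon]
CALL scanf[p='/']
RET  [juple, ristu/, trela]


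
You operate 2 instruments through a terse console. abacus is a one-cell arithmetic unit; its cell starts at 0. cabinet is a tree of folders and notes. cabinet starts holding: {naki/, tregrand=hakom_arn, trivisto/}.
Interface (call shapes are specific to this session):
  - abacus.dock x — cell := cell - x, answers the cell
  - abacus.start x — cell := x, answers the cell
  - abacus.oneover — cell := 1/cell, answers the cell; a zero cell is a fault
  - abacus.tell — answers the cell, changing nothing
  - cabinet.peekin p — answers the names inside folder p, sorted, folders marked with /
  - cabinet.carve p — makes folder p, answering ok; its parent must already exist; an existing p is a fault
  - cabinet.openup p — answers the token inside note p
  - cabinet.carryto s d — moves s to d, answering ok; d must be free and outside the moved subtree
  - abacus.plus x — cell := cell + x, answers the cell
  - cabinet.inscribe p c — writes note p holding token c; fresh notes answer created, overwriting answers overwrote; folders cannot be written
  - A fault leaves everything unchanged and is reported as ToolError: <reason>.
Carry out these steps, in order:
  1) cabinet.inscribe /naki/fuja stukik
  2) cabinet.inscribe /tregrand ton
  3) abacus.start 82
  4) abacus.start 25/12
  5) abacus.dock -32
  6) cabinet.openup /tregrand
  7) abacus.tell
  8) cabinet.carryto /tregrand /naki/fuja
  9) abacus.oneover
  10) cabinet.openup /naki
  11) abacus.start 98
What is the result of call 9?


Do: cabinet.inscribe[/naki/fuja; stukik]
See: created
Do: cabinet.inscribe[/tregrand; ton]
See: overwrote
Do: abacus.start[82]
See: 82
Do: abacus.start[25/12]
See: 25/12
Do: abacus.dock[-32]
See: 409/12
Do: cabinet.openup[/tregrand]
See: ton
Do: abacus.tell[]
See: 409/12
Do: cabinet.carryto[/tregrand; /naki/fuja]
See: ToolError: exists
Do: abacus.oneover[]
See: 12/409
Do: cabinet.openup[/naki]
See: ToolError: is a directory
Do: abacus.start[98]
See: 98

Answer: 12/409


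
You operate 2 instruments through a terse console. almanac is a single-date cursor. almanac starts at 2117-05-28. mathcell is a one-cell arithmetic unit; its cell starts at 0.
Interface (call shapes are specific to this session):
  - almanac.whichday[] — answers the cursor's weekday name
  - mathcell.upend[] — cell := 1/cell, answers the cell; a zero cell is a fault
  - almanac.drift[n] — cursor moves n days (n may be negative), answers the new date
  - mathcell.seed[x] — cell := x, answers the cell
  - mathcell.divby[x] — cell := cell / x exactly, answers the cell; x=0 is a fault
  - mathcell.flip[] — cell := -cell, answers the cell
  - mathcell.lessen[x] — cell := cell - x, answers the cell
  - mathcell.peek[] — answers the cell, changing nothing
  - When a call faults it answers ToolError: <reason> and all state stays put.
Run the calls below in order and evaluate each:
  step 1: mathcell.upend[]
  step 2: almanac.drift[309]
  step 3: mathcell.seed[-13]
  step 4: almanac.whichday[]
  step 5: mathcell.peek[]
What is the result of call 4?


→ mathcell.upend()
← ToolError: reciprocal of zero
→ almanac.drift(n→309)
← 2118-04-02
→ mathcell.seed(x→-13)
← -13
→ almanac.whichday()
← Saturday
→ mathcell.peek()
← -13

Answer: Saturday


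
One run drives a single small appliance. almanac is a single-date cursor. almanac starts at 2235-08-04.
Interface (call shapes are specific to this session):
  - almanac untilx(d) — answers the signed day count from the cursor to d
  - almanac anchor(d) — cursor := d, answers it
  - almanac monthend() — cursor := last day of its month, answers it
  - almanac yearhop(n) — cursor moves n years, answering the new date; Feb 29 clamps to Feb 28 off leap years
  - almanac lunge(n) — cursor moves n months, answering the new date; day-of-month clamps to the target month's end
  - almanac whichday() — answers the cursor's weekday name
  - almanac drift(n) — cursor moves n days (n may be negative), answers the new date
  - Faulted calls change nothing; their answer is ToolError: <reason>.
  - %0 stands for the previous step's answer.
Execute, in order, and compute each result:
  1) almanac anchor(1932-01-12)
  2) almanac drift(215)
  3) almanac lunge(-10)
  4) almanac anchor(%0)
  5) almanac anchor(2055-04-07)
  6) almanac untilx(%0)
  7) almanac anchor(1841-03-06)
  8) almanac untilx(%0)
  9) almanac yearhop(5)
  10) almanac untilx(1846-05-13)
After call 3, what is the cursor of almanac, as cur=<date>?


Answer: cur=1931-10-14

Derivation:
[in] almanac anchor d=1932-01-12
= 1932-01-12
[in] almanac drift n=215
= 1932-08-14
[in] almanac lunge n=-10
= 1931-10-14
[in] almanac anchor d=%0
= 1931-10-14
[in] almanac anchor d=2055-04-07
= 2055-04-07
[in] almanac untilx d=%0
= 0
[in] almanac anchor d=1841-03-06
= 1841-03-06
[in] almanac untilx d=%0
= 0
[in] almanac yearhop n=5
= 1846-03-06
[in] almanac untilx d=1846-05-13
= 68


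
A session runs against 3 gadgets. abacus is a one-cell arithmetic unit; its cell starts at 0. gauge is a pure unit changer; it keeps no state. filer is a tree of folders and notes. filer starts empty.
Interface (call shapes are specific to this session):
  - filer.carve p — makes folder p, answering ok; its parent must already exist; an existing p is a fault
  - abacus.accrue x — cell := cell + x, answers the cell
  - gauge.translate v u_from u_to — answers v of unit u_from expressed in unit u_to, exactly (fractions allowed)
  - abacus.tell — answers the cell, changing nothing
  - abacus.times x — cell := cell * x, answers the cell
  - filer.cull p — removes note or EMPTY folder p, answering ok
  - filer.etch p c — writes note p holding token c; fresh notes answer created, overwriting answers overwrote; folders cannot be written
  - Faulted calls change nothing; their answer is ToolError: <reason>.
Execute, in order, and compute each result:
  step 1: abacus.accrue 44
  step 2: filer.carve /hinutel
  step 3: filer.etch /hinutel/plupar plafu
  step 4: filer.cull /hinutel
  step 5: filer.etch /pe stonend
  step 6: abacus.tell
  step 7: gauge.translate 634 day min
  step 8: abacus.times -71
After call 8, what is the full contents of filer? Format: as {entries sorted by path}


Do: abacus.accrue[x=44]
See: 44
Do: filer.carve[p=/hinutel]
See: ok
Do: filer.etch[p=/hinutel/plupar; c=plafu]
See: created
Do: filer.cull[p=/hinutel]
See: ToolError: not empty
Do: filer.etch[p=/pe; c=stonend]
See: created
Do: abacus.tell[]
See: 44
Do: gauge.translate[v=634; u_from=day; u_to=min]
See: 912960
Do: abacus.times[x=-71]
See: -3124

Answer: {hinutel/, hinutel/plupar=plafu, pe=stonend}


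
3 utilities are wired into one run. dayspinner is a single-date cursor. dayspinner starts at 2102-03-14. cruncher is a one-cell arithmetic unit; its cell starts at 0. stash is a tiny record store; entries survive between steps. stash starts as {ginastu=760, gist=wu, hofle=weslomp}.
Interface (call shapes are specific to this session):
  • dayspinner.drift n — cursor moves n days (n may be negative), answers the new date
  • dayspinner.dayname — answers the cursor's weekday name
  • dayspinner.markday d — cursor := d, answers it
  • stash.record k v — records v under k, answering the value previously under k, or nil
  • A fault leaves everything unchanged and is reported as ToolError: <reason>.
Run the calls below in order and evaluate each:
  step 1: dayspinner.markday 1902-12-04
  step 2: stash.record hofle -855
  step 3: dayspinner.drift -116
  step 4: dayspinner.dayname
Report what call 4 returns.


I call markday(d: 1902-12-04), giving 1902-12-04.
Next I call record(k: hofle, v: -855), and get weslomp.
Next I call drift(n: -116), giving 1902-08-10.
Invoking dayname, — result: Sunday.

Answer: Sunday


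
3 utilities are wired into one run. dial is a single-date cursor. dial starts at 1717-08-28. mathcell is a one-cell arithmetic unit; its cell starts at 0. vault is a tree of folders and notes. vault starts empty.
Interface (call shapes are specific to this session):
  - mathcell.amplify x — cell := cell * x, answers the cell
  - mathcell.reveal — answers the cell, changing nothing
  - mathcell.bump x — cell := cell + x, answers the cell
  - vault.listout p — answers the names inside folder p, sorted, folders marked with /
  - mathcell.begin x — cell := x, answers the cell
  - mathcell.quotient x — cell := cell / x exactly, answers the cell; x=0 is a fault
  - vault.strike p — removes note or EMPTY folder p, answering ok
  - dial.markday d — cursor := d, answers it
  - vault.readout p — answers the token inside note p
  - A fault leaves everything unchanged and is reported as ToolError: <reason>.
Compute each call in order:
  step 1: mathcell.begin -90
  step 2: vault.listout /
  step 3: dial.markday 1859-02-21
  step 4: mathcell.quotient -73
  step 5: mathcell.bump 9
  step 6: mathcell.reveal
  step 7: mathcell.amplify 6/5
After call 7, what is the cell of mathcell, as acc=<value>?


-> mathcell.begin(x=-90)
<- -90
-> vault.listout(p=/)
<- []
-> dial.markday(d=1859-02-21)
<- 1859-02-21
-> mathcell.quotient(x=-73)
<- 90/73
-> mathcell.bump(x=9)
<- 747/73
-> mathcell.reveal()
<- 747/73
-> mathcell.amplify(x=6/5)
<- 4482/365

Answer: acc=4482/365


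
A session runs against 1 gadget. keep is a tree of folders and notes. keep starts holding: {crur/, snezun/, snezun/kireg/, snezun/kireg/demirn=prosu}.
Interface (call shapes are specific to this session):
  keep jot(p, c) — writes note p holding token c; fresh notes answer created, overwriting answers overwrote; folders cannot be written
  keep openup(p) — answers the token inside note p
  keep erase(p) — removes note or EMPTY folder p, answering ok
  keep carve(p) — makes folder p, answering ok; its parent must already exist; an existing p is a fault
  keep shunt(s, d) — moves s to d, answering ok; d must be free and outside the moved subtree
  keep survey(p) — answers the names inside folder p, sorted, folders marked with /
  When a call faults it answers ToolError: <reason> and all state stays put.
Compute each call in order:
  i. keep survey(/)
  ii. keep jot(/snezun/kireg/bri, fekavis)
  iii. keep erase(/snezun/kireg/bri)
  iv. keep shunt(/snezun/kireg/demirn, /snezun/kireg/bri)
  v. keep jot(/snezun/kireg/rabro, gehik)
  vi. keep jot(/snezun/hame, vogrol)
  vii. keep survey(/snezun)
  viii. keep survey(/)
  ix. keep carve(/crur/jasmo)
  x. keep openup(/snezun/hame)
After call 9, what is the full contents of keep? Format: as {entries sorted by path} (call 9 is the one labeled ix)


% keep survey p=/
[out] [crur/, snezun/]
% keep jot p=/snezun/kireg/bri c=fekavis
[out] created
% keep erase p=/snezun/kireg/bri
[out] ok
% keep shunt s=/snezun/kireg/demirn d=/snezun/kireg/bri
[out] ok
% keep jot p=/snezun/kireg/rabro c=gehik
[out] created
% keep jot p=/snezun/hame c=vogrol
[out] created
% keep survey p=/snezun
[out] [hame, kireg/]
% keep survey p=/
[out] [crur/, snezun/]
% keep carve p=/crur/jasmo
[out] ok
% keep openup p=/snezun/hame
[out] vogrol

Answer: {crur/, crur/jasmo/, snezun/, snezun/hame=vogrol, snezun/kireg/, snezun/kireg/bri=prosu, snezun/kireg/rabro=gehik}


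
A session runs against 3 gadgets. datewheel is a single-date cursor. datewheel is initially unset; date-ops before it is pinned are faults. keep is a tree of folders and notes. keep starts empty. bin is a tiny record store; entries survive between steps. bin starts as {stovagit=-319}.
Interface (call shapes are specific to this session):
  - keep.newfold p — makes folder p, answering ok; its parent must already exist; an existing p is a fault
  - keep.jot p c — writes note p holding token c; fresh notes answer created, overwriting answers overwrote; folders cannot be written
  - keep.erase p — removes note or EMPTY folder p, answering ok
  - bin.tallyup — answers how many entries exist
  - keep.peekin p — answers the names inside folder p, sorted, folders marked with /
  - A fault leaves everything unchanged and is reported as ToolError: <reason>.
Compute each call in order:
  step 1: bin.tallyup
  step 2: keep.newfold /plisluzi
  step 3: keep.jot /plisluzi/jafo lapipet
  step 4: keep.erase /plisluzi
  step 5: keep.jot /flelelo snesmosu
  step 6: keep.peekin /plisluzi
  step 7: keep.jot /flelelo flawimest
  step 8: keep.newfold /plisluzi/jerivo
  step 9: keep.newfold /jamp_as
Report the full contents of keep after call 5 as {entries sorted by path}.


Answer: {flelelo=snesmosu, plisluzi/, plisluzi/jafo=lapipet}

Derivation:
Step: bin.tallyup[]
Result: 1
Step: keep.newfold[/plisluzi]
Result: ok
Step: keep.jot[/plisluzi/jafo; lapipet]
Result: created
Step: keep.erase[/plisluzi]
Result: ToolError: not empty
Step: keep.jot[/flelelo; snesmosu]
Result: created
Step: keep.peekin[/plisluzi]
Result: [jafo]
Step: keep.jot[/flelelo; flawimest]
Result: overwrote
Step: keep.newfold[/plisluzi/jerivo]
Result: ok
Step: keep.newfold[/jamp_as]
Result: ok


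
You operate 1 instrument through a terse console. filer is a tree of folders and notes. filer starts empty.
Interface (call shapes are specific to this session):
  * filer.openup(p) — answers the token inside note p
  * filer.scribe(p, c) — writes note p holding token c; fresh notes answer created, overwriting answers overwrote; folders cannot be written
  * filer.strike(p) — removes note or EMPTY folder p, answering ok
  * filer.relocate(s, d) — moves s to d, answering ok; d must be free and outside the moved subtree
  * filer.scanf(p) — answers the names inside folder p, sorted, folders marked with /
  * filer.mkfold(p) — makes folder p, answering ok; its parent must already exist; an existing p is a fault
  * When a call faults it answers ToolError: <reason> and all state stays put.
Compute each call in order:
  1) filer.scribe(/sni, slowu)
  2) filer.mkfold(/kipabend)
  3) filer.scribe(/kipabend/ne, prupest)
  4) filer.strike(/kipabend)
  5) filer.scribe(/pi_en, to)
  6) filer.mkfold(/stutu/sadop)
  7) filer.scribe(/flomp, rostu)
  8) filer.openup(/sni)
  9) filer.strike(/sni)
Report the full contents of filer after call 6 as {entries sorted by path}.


~$ filer.scribe p=/sni c=slowu
  created
~$ filer.mkfold p=/kipabend
  ok
~$ filer.scribe p=/kipabend/ne c=prupest
  created
~$ filer.strike p=/kipabend
  ToolError: not empty
~$ filer.scribe p=/pi_en c=to
  created
~$ filer.mkfold p=/stutu/sadop
  ToolError: no parent
~$ filer.scribe p=/flomp c=rostu
  created
~$ filer.openup p=/sni
  slowu
~$ filer.strike p=/sni
  ok

Answer: {kipabend/, kipabend/ne=prupest, pi_en=to, sni=slowu}


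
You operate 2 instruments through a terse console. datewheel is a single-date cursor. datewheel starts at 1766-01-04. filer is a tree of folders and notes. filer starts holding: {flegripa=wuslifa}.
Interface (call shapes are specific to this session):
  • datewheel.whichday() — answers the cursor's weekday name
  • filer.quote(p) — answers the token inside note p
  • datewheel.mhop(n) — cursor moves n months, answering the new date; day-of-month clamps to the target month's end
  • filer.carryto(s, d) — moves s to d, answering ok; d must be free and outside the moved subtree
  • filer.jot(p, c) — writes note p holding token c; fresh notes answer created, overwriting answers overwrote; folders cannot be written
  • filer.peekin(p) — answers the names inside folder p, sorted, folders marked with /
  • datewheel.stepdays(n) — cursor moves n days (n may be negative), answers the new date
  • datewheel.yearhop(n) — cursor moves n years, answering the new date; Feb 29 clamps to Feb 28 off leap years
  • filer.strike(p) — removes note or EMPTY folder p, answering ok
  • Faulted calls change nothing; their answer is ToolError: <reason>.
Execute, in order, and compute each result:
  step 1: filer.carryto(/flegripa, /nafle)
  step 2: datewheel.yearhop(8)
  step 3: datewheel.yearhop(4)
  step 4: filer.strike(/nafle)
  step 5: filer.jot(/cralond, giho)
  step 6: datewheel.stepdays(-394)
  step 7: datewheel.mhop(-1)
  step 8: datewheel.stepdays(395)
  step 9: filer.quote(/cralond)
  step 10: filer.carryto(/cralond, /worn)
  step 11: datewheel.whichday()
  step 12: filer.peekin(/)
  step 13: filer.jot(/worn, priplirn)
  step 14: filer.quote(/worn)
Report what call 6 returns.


→ filer.carryto(s→/flegripa, d→/nafle)
← ok
→ datewheel.yearhop(n→8)
← 1774-01-04
→ datewheel.yearhop(n→4)
← 1778-01-04
→ filer.strike(p→/nafle)
← ok
→ filer.jot(p→/cralond, c→giho)
← created
→ datewheel.stepdays(n→-394)
← 1776-12-06
→ datewheel.mhop(n→-1)
← 1776-11-06
→ datewheel.stepdays(n→395)
← 1777-12-06
→ filer.quote(p→/cralond)
← giho
→ filer.carryto(s→/cralond, d→/worn)
← ok
→ datewheel.whichday()
← Saturday
→ filer.peekin(p→/)
← [worn]
→ filer.jot(p→/worn, c→priplirn)
← overwrote
→ filer.quote(p→/worn)
← priplirn

Answer: 1776-12-06


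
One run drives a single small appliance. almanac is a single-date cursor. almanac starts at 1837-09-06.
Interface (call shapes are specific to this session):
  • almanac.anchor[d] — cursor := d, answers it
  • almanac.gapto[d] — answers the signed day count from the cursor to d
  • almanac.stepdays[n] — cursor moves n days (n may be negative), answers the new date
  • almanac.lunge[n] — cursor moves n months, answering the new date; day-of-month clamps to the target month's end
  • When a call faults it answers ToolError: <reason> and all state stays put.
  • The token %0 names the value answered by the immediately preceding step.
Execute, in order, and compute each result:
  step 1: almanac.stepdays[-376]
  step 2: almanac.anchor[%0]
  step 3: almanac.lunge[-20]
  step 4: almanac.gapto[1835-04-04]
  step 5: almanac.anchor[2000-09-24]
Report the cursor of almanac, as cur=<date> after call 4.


→ stepdays(-376)
← 1836-08-26
→ anchor(%0)
← 1836-08-26
→ lunge(-20)
← 1834-12-26
→ gapto(1835-04-04)
← 99
→ anchor(2000-09-24)
← 2000-09-24

Answer: cur=1834-12-26


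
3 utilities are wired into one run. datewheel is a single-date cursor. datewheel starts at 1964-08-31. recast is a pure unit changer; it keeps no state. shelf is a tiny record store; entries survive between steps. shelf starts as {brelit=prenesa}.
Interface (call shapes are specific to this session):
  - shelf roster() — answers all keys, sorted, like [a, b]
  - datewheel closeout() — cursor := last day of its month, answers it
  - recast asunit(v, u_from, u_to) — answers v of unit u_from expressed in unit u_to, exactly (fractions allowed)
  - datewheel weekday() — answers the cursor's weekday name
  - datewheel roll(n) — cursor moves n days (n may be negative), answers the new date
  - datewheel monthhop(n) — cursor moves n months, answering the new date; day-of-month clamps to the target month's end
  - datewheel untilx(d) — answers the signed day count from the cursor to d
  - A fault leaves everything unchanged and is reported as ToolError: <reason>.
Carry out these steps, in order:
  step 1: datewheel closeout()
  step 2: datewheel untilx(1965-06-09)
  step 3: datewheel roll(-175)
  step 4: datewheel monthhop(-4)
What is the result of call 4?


% datewheel closeout() ~> 1964-08-31
% datewheel untilx(1965-06-09) ~> 282
% datewheel roll(-175) ~> 1964-03-09
% datewheel monthhop(-4) ~> 1963-11-09

Answer: 1963-11-09


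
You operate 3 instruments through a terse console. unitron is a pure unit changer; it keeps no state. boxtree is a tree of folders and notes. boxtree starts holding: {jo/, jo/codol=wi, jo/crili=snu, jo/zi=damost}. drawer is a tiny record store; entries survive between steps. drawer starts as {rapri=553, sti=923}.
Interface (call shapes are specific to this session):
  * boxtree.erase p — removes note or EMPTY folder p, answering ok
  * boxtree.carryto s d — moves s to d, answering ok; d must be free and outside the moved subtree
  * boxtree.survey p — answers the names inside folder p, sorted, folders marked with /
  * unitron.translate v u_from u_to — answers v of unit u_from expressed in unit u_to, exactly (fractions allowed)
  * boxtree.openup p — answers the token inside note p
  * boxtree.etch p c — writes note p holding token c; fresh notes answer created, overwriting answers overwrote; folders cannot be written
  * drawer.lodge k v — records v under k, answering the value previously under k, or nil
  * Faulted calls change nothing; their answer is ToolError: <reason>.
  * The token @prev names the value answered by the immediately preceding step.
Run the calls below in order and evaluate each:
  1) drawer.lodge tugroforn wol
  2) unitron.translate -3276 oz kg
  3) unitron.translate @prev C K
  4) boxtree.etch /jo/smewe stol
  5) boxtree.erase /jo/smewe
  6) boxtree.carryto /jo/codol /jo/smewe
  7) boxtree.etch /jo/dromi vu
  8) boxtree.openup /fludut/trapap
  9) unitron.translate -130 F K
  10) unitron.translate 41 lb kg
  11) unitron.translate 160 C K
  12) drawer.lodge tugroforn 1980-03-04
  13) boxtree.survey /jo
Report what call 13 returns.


Answer: [crili, dromi, smewe, zi]

Derivation:
Step: drawer.lodge[k: tugroforn; v: wol]
Result: nil
Step: unitron.translate[v: -3276; u_from: oz; u_to: kg]
Result: -37149215103/400000000
Step: unitron.translate[v: @prev; u_from: C; u_to: K]
Result: 72110784897/400000000
Step: boxtree.etch[p: /jo/smewe; c: stol]
Result: created
Step: boxtree.erase[p: /jo/smewe]
Result: ok
Step: boxtree.carryto[s: /jo/codol; d: /jo/smewe]
Result: ok
Step: boxtree.etch[p: /jo/dromi; c: vu]
Result: created
Step: boxtree.openup[p: /fludut/trapap]
Result: ToolError: not found
Step: unitron.translate[v: -130; u_from: F; u_to: K]
Result: 3663/20
Step: unitron.translate[v: 41; u_from: lb; u_to: kg]
Result: 1859728717/100000000
Step: unitron.translate[v: 160; u_from: C; u_to: K]
Result: 8663/20
Step: drawer.lodge[k: tugroforn; v: 1980-03-04]
Result: wol
Step: boxtree.survey[p: /jo]
Result: [crili, dromi, smewe, zi]


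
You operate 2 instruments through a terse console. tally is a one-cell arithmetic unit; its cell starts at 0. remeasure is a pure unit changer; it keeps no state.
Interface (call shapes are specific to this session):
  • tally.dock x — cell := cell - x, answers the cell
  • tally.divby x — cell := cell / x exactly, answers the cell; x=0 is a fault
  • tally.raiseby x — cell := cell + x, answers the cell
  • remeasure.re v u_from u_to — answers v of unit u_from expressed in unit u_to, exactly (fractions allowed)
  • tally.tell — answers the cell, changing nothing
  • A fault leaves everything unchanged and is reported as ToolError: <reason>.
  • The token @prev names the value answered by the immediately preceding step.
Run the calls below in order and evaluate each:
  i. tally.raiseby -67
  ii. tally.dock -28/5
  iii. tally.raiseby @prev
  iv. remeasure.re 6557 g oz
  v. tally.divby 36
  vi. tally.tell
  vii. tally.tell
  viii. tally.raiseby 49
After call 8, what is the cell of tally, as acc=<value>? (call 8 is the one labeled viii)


Answer: acc=4103/90

Derivation:
> tally.raiseby -67
[out] -67
> tally.dock -28/5
[out] -307/5
> tally.raiseby @prev
[out] -614/5
> remeasure.re 6557 g oz
[out] 10491200000/45359237
> tally.divby 36
[out] -307/90
> tally.tell
[out] -307/90
> tally.tell
[out] -307/90
> tally.raiseby 49
[out] 4103/90


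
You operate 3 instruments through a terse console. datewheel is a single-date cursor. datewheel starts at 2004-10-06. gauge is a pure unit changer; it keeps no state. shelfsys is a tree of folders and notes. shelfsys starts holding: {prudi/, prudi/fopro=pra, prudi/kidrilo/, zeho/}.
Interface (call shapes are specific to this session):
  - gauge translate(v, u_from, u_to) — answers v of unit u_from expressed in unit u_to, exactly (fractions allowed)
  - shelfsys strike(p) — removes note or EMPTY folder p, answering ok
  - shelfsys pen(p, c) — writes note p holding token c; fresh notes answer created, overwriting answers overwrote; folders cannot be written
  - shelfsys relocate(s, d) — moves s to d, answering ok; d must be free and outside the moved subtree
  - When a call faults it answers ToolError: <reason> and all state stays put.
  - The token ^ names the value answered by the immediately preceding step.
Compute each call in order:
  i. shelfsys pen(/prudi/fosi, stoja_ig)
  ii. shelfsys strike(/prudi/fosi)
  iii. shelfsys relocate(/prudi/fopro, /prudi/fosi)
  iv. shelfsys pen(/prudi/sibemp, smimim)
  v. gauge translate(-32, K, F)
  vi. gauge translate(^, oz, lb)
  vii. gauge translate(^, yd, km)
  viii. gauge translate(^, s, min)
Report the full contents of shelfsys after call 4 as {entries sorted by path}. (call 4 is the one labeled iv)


-> shelfsys pen(p=/prudi/fosi, c=stoja_ig)
<- created
-> shelfsys strike(p=/prudi/fosi)
<- ok
-> shelfsys relocate(s=/prudi/fopro, d=/prudi/fosi)
<- ok
-> shelfsys pen(p=/prudi/sibemp, c=smimim)
<- created
-> gauge translate(v=-32, u_from=K, u_to=F)
<- -51727/100
-> gauge translate(v=^, u_from=oz, u_to=lb)
<- -51727/1600
-> gauge translate(v=^, u_from=yd, u_to=km)
<- -59123961/2000000000
-> gauge translate(v=^, u_from=s, u_to=min)
<- -19707987/40000000000

Answer: {prudi/, prudi/fosi=pra, prudi/kidrilo/, prudi/sibemp=smimim, zeho/}


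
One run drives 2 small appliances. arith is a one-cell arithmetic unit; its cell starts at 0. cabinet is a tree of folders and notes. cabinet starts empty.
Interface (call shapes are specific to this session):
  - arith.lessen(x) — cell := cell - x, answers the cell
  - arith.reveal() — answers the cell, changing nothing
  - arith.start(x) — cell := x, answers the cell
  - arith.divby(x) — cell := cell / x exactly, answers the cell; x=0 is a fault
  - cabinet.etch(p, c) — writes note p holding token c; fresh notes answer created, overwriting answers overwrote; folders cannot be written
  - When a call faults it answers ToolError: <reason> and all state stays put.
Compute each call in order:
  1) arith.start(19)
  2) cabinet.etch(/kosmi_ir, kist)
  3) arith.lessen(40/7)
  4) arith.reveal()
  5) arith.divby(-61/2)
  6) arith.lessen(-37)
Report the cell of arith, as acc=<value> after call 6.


==> start(x=19)
<== 19
==> etch(p=/kosmi_ir, c=kist)
<== created
==> lessen(x=40/7)
<== 93/7
==> reveal()
<== 93/7
==> divby(x=-61/2)
<== -186/427
==> lessen(x=-37)
<== 15613/427

Answer: acc=15613/427


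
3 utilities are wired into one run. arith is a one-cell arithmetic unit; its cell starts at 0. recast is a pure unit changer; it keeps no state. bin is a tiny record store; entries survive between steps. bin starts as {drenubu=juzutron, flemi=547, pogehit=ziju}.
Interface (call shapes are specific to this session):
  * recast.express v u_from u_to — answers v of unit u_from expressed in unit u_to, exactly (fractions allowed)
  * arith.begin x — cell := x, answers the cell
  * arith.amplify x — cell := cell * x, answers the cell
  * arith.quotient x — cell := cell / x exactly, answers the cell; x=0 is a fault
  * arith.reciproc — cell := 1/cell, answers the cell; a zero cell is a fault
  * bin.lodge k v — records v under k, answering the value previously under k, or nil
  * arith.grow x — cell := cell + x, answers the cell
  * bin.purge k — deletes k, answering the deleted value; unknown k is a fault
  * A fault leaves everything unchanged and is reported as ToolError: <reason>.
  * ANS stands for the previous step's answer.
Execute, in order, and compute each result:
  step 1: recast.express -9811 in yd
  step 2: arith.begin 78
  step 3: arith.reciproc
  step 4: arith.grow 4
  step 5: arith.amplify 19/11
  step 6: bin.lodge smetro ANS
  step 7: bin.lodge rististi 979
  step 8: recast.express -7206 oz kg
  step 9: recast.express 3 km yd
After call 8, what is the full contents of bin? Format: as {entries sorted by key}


Answer: {drenubu=juzutron, flemi=547, pogehit=ziju, rististi=979, smetro=5947/858}

Derivation:
// express(v=-9811, u_from=in, u_to=yd) -> -9811/36
// begin(x=78) -> 78
// reciproc() -> 1/78
// grow(x=4) -> 313/78
// amplify(x=19/11) -> 5947/858
// lodge(k=smetro, v=ANS) -> nil
// lodge(k=rististi, v=979) -> nil
// express(v=-7206, u_from=oz, u_to=kg) -> -163429330911/800000000
// express(v=3, u_from=km, u_to=yd) -> 1250000/381


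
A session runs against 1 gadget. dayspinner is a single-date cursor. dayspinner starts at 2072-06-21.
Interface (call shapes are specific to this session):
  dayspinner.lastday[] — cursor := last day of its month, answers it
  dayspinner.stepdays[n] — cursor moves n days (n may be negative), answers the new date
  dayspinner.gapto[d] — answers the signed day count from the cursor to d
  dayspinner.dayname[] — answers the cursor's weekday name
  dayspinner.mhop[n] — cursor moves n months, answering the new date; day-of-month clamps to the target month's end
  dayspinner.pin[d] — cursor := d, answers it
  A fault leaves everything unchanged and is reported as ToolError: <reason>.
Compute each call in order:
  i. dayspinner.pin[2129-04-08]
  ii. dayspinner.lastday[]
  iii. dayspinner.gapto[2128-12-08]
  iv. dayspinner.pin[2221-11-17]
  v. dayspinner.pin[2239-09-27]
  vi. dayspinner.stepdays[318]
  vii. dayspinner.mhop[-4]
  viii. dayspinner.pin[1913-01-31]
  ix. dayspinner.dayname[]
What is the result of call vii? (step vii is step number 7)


Answer: 2240-04-10

Derivation:
·→ dayspinner.pin(d→2129-04-08)
·← 2129-04-08
·→ dayspinner.lastday()
·← 2129-04-30
·→ dayspinner.gapto(d→2128-12-08)
·← -143
·→ dayspinner.pin(d→2221-11-17)
·← 2221-11-17
·→ dayspinner.pin(d→2239-09-27)
·← 2239-09-27
·→ dayspinner.stepdays(n→318)
·← 2240-08-10
·→ dayspinner.mhop(n→-4)
·← 2240-04-10
·→ dayspinner.pin(d→1913-01-31)
·← 1913-01-31
·→ dayspinner.dayname()
·← Friday


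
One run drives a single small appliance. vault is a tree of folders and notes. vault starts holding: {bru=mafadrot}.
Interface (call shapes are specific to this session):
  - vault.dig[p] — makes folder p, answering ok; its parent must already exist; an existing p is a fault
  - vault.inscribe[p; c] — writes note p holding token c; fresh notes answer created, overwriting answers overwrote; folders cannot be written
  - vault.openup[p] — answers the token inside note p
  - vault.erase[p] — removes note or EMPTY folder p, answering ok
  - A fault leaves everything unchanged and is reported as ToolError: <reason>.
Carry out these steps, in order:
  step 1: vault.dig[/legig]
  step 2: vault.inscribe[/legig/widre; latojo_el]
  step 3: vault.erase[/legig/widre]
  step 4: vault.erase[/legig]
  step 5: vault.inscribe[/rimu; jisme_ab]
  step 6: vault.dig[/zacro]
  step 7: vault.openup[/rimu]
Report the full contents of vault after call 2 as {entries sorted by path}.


Answer: {bru=mafadrot, legig/, legig/widre=latojo_el}

Derivation:
I call vault.dig(p=/legig), and get ok.
I run vault.inscribe(p=/legig/widre, c=latojo_el), which returns created.
I call vault.erase(p=/legig/widre), yielding ok.
I call vault.erase(p=/legig), and get ok.
I invoke vault.inscribe(p=/rimu, c=jisme_ab), and observe created.
I invoke vault.dig(p=/zacro), → ok.
Then vault.openup(p=/rimu), → jisme_ab.


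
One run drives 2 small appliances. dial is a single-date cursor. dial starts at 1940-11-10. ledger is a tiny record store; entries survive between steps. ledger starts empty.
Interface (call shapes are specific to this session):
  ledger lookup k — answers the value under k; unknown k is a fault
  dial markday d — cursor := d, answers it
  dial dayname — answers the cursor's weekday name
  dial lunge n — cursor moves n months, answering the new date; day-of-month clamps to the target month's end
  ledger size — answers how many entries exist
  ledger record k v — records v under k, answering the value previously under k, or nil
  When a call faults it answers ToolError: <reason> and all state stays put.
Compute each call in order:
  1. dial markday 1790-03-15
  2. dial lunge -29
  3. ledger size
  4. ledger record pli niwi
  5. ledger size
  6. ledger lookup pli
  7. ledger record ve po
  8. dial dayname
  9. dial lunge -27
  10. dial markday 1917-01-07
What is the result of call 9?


Answer: 1785-07-15

Derivation:
Invoking dial markday(d='1790-03-15'), which returns 1790-03-15.
I try dial lunge(n='-29'), and observe 1787-10-15.
Using ledger size, giving 0.
Calling ledger record(k='pli', v='niwi'), which returns nil.
Next I call ledger size, → 1.
Then ledger lookup(k='pli'), and observe niwi.
Using ledger record(k='ve', v='po'), → nil.
Using dial dayname, which returns Monday.
Invoking dial lunge(n='-27'), yielding 1785-07-15.
Calling dial markday(d='1917-01-07'), and get 1917-01-07.


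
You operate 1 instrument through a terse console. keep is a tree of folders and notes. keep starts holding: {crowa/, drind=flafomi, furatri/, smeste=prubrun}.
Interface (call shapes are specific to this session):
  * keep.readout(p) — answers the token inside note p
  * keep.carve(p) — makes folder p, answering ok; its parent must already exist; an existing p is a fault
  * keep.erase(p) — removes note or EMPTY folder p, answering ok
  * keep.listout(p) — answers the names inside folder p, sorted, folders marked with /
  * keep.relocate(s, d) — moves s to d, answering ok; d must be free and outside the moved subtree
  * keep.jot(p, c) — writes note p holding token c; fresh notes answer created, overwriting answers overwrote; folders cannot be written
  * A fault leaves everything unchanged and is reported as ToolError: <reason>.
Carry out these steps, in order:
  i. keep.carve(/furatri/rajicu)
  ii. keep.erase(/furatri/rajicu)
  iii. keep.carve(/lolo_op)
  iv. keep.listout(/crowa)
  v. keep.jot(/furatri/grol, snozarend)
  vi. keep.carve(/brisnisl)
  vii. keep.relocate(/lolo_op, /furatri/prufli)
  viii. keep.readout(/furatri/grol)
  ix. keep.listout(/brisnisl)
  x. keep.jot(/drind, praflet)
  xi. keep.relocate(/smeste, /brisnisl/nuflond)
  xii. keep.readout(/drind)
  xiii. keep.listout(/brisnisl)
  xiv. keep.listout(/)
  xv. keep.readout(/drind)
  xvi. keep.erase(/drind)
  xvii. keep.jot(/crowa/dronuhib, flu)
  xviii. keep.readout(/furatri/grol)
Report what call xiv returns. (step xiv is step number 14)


Act: keep.carve[p=/furatri/rajicu]
Obs: ok
Act: keep.erase[p=/furatri/rajicu]
Obs: ok
Act: keep.carve[p=/lolo_op]
Obs: ok
Act: keep.listout[p=/crowa]
Obs: []
Act: keep.jot[p=/furatri/grol; c=snozarend]
Obs: created
Act: keep.carve[p=/brisnisl]
Obs: ok
Act: keep.relocate[s=/lolo_op; d=/furatri/prufli]
Obs: ok
Act: keep.readout[p=/furatri/grol]
Obs: snozarend
Act: keep.listout[p=/brisnisl]
Obs: []
Act: keep.jot[p=/drind; c=praflet]
Obs: overwrote
Act: keep.relocate[s=/smeste; d=/brisnisl/nuflond]
Obs: ok
Act: keep.readout[p=/drind]
Obs: praflet
Act: keep.listout[p=/brisnisl]
Obs: [nuflond]
Act: keep.listout[p=/]
Obs: [brisnisl/, crowa/, drind, furatri/]
Act: keep.readout[p=/drind]
Obs: praflet
Act: keep.erase[p=/drind]
Obs: ok
Act: keep.jot[p=/crowa/dronuhib; c=flu]
Obs: created
Act: keep.readout[p=/furatri/grol]
Obs: snozarend

Answer: [brisnisl/, crowa/, drind, furatri/]


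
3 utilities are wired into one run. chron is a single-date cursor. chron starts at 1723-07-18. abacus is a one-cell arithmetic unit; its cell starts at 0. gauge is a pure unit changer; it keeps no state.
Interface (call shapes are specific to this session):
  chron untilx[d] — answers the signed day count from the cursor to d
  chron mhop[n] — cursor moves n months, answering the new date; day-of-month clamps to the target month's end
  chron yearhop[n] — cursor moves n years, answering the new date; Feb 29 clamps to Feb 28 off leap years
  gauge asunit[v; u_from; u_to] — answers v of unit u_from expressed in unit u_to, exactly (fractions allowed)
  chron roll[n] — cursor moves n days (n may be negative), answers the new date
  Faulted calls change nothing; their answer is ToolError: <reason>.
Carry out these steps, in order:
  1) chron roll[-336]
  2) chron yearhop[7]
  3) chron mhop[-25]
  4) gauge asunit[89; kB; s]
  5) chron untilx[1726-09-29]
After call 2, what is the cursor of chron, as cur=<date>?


Answer: cur=1729-08-16

Derivation:
==> chron roll(-336)
<== 1722-08-16
==> chron yearhop(7)
<== 1729-08-16
==> chron mhop(-25)
<== 1727-07-16
==> gauge asunit(89, kB, s)
<== ToolError: incompatible units
==> chron untilx(1726-09-29)
<== -290


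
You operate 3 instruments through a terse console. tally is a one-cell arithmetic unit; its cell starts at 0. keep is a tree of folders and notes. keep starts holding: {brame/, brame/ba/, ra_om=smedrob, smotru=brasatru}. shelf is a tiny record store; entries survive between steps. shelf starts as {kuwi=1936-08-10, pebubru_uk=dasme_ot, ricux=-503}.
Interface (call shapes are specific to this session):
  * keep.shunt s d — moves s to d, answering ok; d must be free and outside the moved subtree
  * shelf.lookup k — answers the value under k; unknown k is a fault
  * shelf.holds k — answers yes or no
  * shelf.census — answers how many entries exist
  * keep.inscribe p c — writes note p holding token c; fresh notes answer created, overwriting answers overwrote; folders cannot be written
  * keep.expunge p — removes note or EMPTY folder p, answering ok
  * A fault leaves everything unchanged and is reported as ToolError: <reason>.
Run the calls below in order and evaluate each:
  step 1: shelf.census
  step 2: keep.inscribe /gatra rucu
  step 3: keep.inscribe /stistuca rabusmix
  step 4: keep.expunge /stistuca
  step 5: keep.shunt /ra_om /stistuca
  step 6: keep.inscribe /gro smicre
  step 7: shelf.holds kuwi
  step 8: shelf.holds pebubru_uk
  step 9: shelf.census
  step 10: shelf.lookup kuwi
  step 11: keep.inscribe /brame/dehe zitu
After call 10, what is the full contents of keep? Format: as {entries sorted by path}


Answer: {brame/, brame/ba/, gatra=rucu, gro=smicre, smotru=brasatru, stistuca=smedrob}

Derivation:
Do: shelf.census[]
See: 3
Do: keep.inscribe[p: /gatra; c: rucu]
See: created
Do: keep.inscribe[p: /stistuca; c: rabusmix]
See: created
Do: keep.expunge[p: /stistuca]
See: ok
Do: keep.shunt[s: /ra_om; d: /stistuca]
See: ok
Do: keep.inscribe[p: /gro; c: smicre]
See: created
Do: shelf.holds[k: kuwi]
See: yes
Do: shelf.holds[k: pebubru_uk]
See: yes
Do: shelf.census[]
See: 3
Do: shelf.lookup[k: kuwi]
See: 1936-08-10
Do: keep.inscribe[p: /brame/dehe; c: zitu]
See: created
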